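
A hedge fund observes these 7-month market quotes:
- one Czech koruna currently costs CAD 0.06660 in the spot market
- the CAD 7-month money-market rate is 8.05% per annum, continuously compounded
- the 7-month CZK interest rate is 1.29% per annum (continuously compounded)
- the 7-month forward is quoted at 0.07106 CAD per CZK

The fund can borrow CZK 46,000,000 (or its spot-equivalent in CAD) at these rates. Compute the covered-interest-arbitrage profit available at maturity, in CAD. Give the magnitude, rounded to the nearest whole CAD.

CAD 82,557

T = 7/12 years.
Route A — deposit CZK, sell forward: 46,000,000 × 1.007553384 × 0.07106 = CAD 3,293,450.20.
Route B — convert at spot, deposit CAD: 46,000,000 × 0.06660 × 1.048078338 = CAD 3,210,892.80.
The quoted forward overvalues CZK, so borrow CAD, buy CZK at spot, deposit the CZK at 1.29%, and sell the proceeds forward at 0.07106.
Profit = 3,293,450.20 − 3,210,892.80 = CAD 82,557.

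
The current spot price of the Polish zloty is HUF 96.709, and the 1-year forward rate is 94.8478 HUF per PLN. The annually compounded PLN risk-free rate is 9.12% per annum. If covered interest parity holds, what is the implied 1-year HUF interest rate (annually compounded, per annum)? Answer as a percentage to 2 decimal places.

7.02%

T = 1 year.
CIP gives F = S · g_HUF/g_PLN, so g_HUF/g_PLN = 94.8478/96.709 = 0.9807546.
The PLN side grows by (1 + 0.0912)^1 = 1.091200.
That pins the HUF growth at 1.0701994.
r = 1.0701994^(1/1) − 1 = 0.070199 → 7.02%.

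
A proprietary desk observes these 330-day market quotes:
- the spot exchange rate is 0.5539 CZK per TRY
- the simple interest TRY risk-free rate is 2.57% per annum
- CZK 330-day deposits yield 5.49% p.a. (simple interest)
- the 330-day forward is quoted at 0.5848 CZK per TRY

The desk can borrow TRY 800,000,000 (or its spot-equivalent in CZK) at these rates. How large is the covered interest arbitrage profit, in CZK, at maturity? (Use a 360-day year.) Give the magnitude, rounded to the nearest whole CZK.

T = 330/360 years.
Invest the TRY and cover forward: 800,000,000 × 1.02355833333 × 0.5848 = CZK 478,861,530.67.
Convert at spot and invest in CZK: 800,000,000 × 0.5539 × 1.050325 = CZK 465,420,014.00.
The quoted forward overvalues TRY, so borrow CZK, buy TRY at spot, deposit the TRY at 2.57%, and sell the proceeds forward at 0.5848.
Arbitrage profit = |478,861,530.67 − 465,420,014.00| = CZK 13,441,517.

CZK 13,441,517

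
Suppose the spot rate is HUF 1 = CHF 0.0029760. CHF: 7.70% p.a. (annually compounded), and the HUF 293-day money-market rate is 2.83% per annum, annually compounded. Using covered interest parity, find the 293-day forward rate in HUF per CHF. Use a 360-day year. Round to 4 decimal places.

T = 293/360 years.
CHF accumulates by (1 + 0.0770)^(293/360) = 1.062233522.
HUF growth factor: (1 + 0.0283)^(293/360) = 1.022973067.
So F = 0.002976 × 1.062233522 / 1.022973067 = 0.00309021524 (CHF/HUF).
Invert for HUF per CHF: 1 / 0.00309021524 = 323.6021.

323.6021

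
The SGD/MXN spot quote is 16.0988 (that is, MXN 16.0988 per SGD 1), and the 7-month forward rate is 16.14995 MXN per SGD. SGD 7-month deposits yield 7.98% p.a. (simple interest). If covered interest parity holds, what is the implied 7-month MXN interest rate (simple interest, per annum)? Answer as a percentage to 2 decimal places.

T = 7/12 years.
F/S = 16.14995/16.0988 = 1.0031773 = (growth of MXN) / (growth of SGD).
The SGD side grows by 1 + 0.0798×7/12 = 1.046550.
Hence g_MXN = 1.0498752.
r = (1.0498752 − 1)/(7/12) = 0.085500 → 8.55%.

8.55%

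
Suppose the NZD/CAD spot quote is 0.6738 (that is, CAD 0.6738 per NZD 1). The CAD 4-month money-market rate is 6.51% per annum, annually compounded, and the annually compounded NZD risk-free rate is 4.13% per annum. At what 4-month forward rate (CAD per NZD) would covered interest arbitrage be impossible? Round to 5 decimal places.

0.67889

T = 4/12 years.
Growth of 1 CAD over T: (1 + 0.0651)^(4/12) = 1.0212454.
NZD growth factor: (1 + 0.0413)^(4/12) = 1.0135814.
CIP: F = S · (grow CAD)/(grow NZD) = 0.6738 × 1.0212454/1.0135814 = 0.6788948 CAD per NZD.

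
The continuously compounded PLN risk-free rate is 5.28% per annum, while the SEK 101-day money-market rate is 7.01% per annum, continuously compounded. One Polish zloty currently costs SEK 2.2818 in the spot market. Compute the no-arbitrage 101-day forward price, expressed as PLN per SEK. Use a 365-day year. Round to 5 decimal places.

0.43616

T = 101/365 years.
SEK accumulates by e^(0.0701×101/365) = 1.0195869.
PLN accumulates by e^(0.0528×101/365) = 1.0147177.
Forward (SEK per PLN) = 2.2818 × 1.0195869 / 1.0147177 = 2.292749.
Invert for PLN per SEK: 1 / 2.292749 = 0.43616.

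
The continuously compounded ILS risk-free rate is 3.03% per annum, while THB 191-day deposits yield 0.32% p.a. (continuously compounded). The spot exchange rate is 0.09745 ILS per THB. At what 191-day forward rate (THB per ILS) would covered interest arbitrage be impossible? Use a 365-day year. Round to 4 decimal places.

10.1172

T = 191/365 years.
Growth of 1 ILS over T: e^(0.0303×191/365) = 1.01598198.
Growth of 1 THB over T: e^(0.0032×191/365) = 1.00167592.
So F = 0.09745 × 1.01598198 / 1.00167592 = 0.098841793 (ILS/THB).
Quoted the other way: 1/0.098841793 = 10.1172 THB per ILS.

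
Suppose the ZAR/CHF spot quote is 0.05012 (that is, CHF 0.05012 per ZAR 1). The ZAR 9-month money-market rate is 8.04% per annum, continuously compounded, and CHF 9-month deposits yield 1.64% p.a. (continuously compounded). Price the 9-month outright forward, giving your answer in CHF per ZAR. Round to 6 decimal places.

0.047771

T = 9/12 years.
CHF growth factor: e^(0.0164×9/12) = 1.012376.
ZAR accumulates by e^(0.0804×9/12) = 1.0621551.
So F = 0.05012 × 1.012376 / 1.0621551 = 0.04777107 (CHF/ZAR).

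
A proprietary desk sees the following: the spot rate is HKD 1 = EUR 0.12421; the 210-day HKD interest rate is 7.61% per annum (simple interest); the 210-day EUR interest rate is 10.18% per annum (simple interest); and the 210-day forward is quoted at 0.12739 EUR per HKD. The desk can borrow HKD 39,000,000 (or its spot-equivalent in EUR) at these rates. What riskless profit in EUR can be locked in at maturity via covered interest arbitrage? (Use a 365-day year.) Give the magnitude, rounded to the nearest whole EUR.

EUR 57,822

T = 210/365 years.
Route A — deposit HKD, sell forward: 39,000,000 × 1.043783562 × 0.12739 = EUR 5,185,735.93.
Route B — convert at spot, deposit EUR: 39,000,000 × 0.12421 × 1.058569863 = EUR 5,127,913.54.
The quoted forward overvalues HKD, so borrow EUR, buy HKD at spot, deposit the HKD at 7.61%, and sell the proceeds forward at 0.12739.
The gap between the two covered legs is EUR 57,822.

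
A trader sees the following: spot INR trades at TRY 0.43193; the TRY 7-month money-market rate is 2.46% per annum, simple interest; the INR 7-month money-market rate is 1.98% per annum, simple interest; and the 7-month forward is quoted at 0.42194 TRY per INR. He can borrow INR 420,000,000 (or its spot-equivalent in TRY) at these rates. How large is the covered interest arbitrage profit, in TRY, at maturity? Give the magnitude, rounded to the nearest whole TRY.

T = 7/12 years.
Invest the INR and cover forward: 420,000,000 × 1.011550 × 0.42194 = TRY 179,261,630.94.
Convert at spot and invest in TRY: 420,000,000 × 0.43193 × 1.014350 = TRY 184,013,842.11.
The quoted forward undervalues INR, so borrow INR, convert to TRY at spot, deposit the TRY at 2.46%, and buy INR forward at 0.42194 to cover the loan.
The gap between the two covered legs is TRY 4,752,211.

TRY 4,752,211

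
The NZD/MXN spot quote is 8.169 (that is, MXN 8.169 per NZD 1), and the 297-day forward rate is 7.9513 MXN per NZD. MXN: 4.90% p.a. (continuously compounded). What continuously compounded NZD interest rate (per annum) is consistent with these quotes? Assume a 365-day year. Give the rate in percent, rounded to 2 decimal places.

8.22%

T = 297/365 years.
By CIP, F/S equals the MXN-to-NZD growth ratio: 7.9513/8.169 = 0.9733505.
The MXN side grows by e^(0.0490×297/365) = 1.0406768.
Hence g_NZD = 1.0691696.
r = ln(1.0691696)/(297/365) = 0.082195 → 8.22%.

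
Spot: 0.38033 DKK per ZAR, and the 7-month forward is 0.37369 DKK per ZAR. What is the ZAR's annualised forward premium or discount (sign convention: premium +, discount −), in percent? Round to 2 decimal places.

T = 7/12 years.
(F − S)/S = (0.37369 − 0.38033)/0.38033 = -0.0174585.
×(1/T) gives -2.99% p.a.

-2.99%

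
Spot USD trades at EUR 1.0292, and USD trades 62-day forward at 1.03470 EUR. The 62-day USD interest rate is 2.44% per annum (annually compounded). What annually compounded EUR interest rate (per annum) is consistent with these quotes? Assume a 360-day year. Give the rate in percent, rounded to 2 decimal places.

T = 62/360 years.
By CIP, F/S equals the EUR-to-USD growth ratio: 1.0347/1.0292 = 1.0053440.
The USD side grows by (1 + 0.0244)^(62/360) = 1.0041604.
That pins the EUR growth at 1.0095266.
r = 1.0095266^(360/62) − 1 = 0.056598 → 5.66%.

5.66%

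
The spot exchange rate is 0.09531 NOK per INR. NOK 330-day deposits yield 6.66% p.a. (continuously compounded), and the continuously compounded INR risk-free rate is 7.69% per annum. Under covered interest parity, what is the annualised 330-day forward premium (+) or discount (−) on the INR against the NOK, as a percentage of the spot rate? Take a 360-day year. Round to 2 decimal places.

-1.03%

T = 330/360 years.
F = S · g_NOK/g_INR = 0.09531 × 1.0629521/1.0730356 = 0.09441436.
Annualised premium = (F − S)/S × (1/T) = (0.09441436 − 0.09531)/0.09531 ÷ (330/360) = -1.03%.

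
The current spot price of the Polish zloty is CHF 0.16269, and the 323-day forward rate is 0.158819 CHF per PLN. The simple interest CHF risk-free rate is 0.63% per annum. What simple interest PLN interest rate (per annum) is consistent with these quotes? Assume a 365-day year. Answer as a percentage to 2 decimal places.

3.40%

T = 323/365 years.
F/S = 0.158819/0.16269 = 0.9762063 = (growth of CHF) / (growth of PLN).
The CHF side grows by 1 + 0.0063×323/365 = 1.0055751.
That pins the PLN growth at 1.0300846.
(1.0300846 − 1)/T = 0.033997, i.e. 3.40%.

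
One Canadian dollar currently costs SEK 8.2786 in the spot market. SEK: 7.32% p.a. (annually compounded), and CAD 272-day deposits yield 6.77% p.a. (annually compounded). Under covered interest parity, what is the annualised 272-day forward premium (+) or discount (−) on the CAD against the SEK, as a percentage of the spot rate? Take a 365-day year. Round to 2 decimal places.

T = 272/365 years.
CIP forward (SEK per CAD) = 8.2786 × 1.0540553/1.0500272 = 8.3103583.
Annualised premium = (F − S)/S × (1/T) = (8.3103583 − 8.2786)/8.2786 ÷ (272/365) = 0.51%.

+0.51%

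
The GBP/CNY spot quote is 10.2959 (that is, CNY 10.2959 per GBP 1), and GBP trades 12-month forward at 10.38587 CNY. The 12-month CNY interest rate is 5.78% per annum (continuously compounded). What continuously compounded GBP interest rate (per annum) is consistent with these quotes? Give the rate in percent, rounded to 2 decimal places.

T = 1 year.
CIP gives F = S · g_CNY/g_GBP, so g_CNY/g_GBP = 10.38587/10.2959 = 1.0087384.
CNY growth factor: e^(0.0578×1) = 1.0595031.
That pins the GBP growth at 1.0503249.
Take logs: ln 1.0503249 / 1 = 0.049100, so 4.91%.

4.91%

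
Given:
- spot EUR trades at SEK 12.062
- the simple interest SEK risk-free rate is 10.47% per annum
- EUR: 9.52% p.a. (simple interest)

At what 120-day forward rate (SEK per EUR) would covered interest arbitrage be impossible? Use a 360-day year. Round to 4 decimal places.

T = 120/360 years.
Growth of 1 SEK over T: 1 + 0.1047×120/360 = 1.034900.
EUR growth factor: 1 + 0.0952×120/360 = 1.03173333.
Forward (SEK per EUR) = 12.062 × 1.034900 / 1.03173333 = 12.099022.

12.0990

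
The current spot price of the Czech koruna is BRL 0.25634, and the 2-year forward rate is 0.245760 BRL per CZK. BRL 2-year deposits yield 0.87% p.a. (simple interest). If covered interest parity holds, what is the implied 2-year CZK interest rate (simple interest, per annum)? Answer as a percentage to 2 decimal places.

3.06%

T = 2 years.
F/S = 0.24576/0.25634 = 0.9587267 = (growth of BRL) / (growth of CZK).
The BRL side grows by 1 + 0.0087×2 = 1.017400.
So the CZK growth factor = 1.0611992.
r = (1.0611992 − 1)/2 = 0.030600 → 3.06%.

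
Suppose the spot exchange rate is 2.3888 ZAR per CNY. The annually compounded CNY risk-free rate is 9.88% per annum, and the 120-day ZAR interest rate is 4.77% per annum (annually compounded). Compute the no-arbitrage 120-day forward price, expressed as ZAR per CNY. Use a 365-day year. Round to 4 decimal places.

2.3517

T = 120/365 years.
Growth of 1 ZAR over T: (1 + 0.0477)^(120/365) = 1.0154376.
Growth of 1 CNY over T: (1 + 0.0988)^(120/365) = 1.0314608.
So F = 2.3888 × 1.0154376 / 1.0314608 = 2.351691 (ZAR/CNY).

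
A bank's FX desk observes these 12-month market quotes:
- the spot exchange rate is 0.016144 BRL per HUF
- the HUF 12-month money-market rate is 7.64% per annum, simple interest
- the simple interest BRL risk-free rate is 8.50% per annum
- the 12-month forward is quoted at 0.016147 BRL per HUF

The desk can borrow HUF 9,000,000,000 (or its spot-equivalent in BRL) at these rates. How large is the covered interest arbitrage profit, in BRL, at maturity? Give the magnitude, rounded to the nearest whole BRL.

BRL 1,220,483

T = 1 year.
Keep in HUF, deliver into the forward: 9,000,000,000·1.076400·0.016147 = BRL 156,425,677.20.
Swap to BRL now, deposit: 9,000,000,000·0.016144·1.085000 = BRL 157,646,160.00.
The quoted forward undervalues HUF, so borrow HUF, convert to BRL at spot, deposit the BRL at 8.50%, and buy HUF forward at 0.016147 to cover the loan.
Profit = 157,646,160.00 − 156,425,677.20 = BRL 1,220,483.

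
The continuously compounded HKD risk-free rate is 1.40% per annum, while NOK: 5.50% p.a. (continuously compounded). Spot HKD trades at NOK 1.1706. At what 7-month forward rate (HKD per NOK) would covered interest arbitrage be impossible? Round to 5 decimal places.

0.83407

T = 7/12 years.
NOK growth factor: e^(0.0550×7/12) = 1.0326036.
HKD growth factor: e^(0.0140×7/12) = 1.0082001.
CIP: F = S · (grow NOK)/(grow HKD) = 1.1706 × 1.0326036/1.0082001 = 1.198934 NOK per HKD.
Quoted the other way: 1/1.198934 = 0.83407 HKD per NOK.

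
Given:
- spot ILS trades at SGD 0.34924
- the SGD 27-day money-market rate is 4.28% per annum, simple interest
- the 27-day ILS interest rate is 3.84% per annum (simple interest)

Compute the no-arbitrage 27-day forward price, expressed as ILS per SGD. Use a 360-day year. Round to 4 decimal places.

T = 27/360 years.
SGD accumulates by 1 + 0.0428×27/360 = 1.003210.
ILS growth factor: 1 + 0.0384×27/360 = 1.002880.
Forward (SGD per ILS) = 0.34924 × 1.003210 / 1.002880 = 0.3493549.
Invert for ILS per SGD: 1 / 0.3493549 = 2.8624.

2.8624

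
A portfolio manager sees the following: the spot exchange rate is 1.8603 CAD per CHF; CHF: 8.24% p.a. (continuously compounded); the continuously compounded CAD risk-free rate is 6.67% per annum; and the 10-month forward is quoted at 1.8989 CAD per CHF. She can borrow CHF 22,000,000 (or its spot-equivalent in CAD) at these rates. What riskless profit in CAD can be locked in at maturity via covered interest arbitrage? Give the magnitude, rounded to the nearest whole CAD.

CAD 1,479,341

T = 10/12 years.
Route A — deposit CHF, sell forward: 22,000,000 × 1.0710791233 × 1.8989 = CAD 44,745,187.24.
Route B — convert at spot, deposit CAD: 22,000,000 × 1.8603 × 1.0571571098 = CAD 43,265,846.17.
The quoted forward overvalues CHF, so borrow CAD, buy CHF at spot, deposit the CHF at 8.24%, and sell the proceeds forward at 1.8989.
Profit = 44,745,187.24 − 43,265,846.17 = CAD 1,479,341.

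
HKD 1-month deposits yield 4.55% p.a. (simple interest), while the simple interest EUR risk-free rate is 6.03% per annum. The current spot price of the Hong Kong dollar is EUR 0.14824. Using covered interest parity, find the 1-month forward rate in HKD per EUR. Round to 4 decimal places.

6.7375

T = 1/12 years.
EUR accumulates by 1 + 0.0603×1/12 = 1.005025.
Growth of 1 HKD over T: 1 + 0.0455×1/12 = 1.0037917.
So F = 0.14824 × 1.005025 / 1.0037917 = 0.1484221 (EUR/HKD).
Quoted the other way: 1/0.1484221 = 6.7375 HKD per EUR.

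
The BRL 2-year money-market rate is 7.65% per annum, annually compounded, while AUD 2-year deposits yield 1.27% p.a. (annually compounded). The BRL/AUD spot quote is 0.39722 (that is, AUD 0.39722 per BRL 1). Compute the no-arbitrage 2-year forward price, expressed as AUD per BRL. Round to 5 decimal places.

0.35153

T = 2 years.
AUD accumulates by (1 + 0.0127)^2 = 1.0255613.
BRL growth factor: (1 + 0.0765)^2 = 1.1588523.
Forward (AUD per BRL) = 0.39722 × 1.0255613 / 1.1588523 = 0.3515318.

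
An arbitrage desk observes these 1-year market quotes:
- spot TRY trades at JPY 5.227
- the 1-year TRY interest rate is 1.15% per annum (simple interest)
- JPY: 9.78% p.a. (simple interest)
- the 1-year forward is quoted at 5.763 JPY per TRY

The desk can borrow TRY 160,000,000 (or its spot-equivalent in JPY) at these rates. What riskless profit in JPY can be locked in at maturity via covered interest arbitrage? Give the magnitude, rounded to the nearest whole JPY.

JPY 14,571,824

T = 1 year.
Route A — deposit TRY, sell forward: 160,000,000 × 1.011500 × 5.763 = JPY 932,683,920.00.
Route B — convert at spot, deposit JPY: 160,000,000 × 5.227 × 1.097800 = JPY 918,112,096.00.
The quoted forward overvalues TRY, so borrow JPY, buy TRY at spot, deposit the TRY at 1.15%, and sell the proceeds forward at 5.763.
Arbitrage profit = |932,683,920.00 − 918,112,096.00| = JPY 14,571,824.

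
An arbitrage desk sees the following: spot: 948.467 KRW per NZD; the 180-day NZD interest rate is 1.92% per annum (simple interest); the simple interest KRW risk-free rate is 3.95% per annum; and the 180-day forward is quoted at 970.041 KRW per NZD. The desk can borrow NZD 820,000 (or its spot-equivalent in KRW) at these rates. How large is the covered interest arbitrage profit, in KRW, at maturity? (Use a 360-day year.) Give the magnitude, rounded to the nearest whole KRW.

KRW 9,966,420

T = 180/360 years.
Keep in NZD, deliver into the forward: 820,000·1.009600·970.041 = KRW 803,069,782.75.
Swap to KRW now, deposit: 820,000·948.467·1.019750 = KRW 793,103,363.07.
The quoted forward overvalues NZD, so borrow KRW, buy NZD at spot, deposit the NZD at 1.92%, and sell the proceeds forward at 970.041.
Profit = 803,069,782.75 − 793,103,363.07 = KRW 9,966,420.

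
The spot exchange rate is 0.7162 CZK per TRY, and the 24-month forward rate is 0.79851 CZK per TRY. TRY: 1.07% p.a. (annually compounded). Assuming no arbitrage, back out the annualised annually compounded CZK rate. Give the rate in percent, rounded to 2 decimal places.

6.72%

T = 2 years.
CIP gives F = S · g_CZK/g_TRY, so g_CZK/g_TRY = 0.79851/0.7162 = 1.1149260.
The TRY side grows by (1 + 0.0107)^2 = 1.0215145.
Hence g_CZK = 1.1389131.
Annualise: 1.1389131^(1/2) − 1 = 0.067199 = 6.72%.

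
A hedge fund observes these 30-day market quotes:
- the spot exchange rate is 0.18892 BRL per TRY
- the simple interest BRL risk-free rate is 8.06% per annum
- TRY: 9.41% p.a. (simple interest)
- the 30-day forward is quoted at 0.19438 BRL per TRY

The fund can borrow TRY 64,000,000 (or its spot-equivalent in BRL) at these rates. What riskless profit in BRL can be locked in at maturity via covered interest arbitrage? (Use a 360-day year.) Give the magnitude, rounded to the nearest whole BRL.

BRL 365,782

T = 30/360 years.
Route A — deposit TRY, sell forward: 64,000,000 × 1.0078416667 × 0.19438 = BRL 12,537,872.84.
Route B — convert at spot, deposit BRL: 64,000,000 × 0.18892 × 1.0067166667 = BRL 12,172,090.41.
The quoted forward overvalues TRY, so borrow BRL, buy TRY at spot, deposit the TRY at 9.41%, and sell the proceeds forward at 0.19438.
Profit = 12,537,872.84 − 12,172,090.41 = BRL 365,782.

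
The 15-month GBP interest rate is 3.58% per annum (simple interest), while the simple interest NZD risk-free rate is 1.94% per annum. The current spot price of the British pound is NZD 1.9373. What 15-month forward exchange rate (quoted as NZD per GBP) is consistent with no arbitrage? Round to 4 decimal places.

T = 15/12 years.
NZD growth factor: 1 + 0.0194×15/12 = 1.024250.
GBP accumulates by 1 + 0.0358×15/12 = 1.044750.
CIP: F = S · (grow NZD)/(grow GBP) = 1.9373 × 1.024250/1.044750 = 1.899286 NZD per GBP.

1.8993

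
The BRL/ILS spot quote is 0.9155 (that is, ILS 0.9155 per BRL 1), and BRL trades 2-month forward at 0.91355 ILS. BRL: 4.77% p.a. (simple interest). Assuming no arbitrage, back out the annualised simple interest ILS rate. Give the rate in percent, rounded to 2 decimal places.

T = 2/12 years.
By CIP, F/S equals the ILS-to-BRL growth ratio: 0.91355/0.9155 = 0.9978700.
BRL growth factor: 1 + 0.0477×2/12 = 1.007950.
That pins the ILS growth at 1.0058031.
(1.0058031 − 1)/T = 0.034819, i.e. 3.48%.

3.48%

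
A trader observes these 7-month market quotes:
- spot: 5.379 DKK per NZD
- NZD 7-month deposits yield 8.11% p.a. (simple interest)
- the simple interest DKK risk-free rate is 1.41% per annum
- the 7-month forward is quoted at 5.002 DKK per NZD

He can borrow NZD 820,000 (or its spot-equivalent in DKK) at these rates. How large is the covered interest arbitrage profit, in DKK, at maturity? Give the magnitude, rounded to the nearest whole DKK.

DKK 151,377

T = 7/12 years.
Invest the NZD and cover forward: 820,000 × 1.047308333 × 5.002 = DKK 4,295,681.75.
Convert at spot and invest in DKK: 820,000 × 5.379 × 1.008225 = DKK 4,447,058.67.
The quoted forward undervalues NZD, so borrow NZD, convert to DKK at spot, deposit the DKK at 1.41%, and buy NZD forward at 5.002 to cover the loan.
Arbitrage profit = |4,295,681.75 − 4,447,058.67| = DKK 151,377.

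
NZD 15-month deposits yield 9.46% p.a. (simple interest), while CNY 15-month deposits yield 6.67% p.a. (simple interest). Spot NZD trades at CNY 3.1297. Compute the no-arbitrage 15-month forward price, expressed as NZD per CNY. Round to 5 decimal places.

0.32981

T = 15/12 years.
Growth of 1 CNY over T: 1 + 0.0667×15/12 = 1.083375.
NZD accumulates by 1 + 0.0946×15/12 = 1.118250.
Forward (CNY per NZD) = 3.1297 × 1.083375 / 1.118250 = 3.032094.
Quoted the other way: 1/3.032094 = 0.32981 NZD per CNY.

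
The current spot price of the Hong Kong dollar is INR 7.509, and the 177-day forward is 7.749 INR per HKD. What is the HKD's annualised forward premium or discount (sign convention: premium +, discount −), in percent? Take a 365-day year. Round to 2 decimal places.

+6.59%

T = 177/365 years.
HKD trades forward at +3.19616% vs spot over the period.
Annualise by dividing by T: 0.0319616 / (177/365) = 0.065910 → 6.59%.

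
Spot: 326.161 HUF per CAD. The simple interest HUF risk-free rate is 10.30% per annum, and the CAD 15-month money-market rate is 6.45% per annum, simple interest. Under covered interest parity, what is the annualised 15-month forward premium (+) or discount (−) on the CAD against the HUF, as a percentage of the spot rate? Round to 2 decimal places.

+3.56%

T = 15/12 years.
F = S · g_HUF/g_CAD = 326.161 × 1.128750/1.080625 = 340.686389.
(F − S)/S ÷ T = (340.686389 − 326.161)/326.161/(15/12) = 0.035628 → 3.56%.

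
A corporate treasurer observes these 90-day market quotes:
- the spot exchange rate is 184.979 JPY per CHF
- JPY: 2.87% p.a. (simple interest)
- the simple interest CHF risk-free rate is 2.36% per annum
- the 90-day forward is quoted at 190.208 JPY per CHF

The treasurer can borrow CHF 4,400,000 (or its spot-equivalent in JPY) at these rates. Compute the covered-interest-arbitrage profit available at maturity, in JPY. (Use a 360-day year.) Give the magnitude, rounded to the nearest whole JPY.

T = 90/360 years.
Invest the CHF and cover forward: 4,400,000 × 1.005900 × 190.208 = JPY 841,852,999.68.
Convert at spot and invest in JPY: 4,400,000 × 184.979 × 1.007175 = JPY 819,747,387.03.
The quoted forward overvalues CHF, so borrow JPY, buy CHF at spot, deposit the CHF at 2.36%, and sell the proceeds forward at 190.208.
Arbitrage profit = |841,852,999.68 − 819,747,387.03| = JPY 22,105,613.

JPY 22,105,613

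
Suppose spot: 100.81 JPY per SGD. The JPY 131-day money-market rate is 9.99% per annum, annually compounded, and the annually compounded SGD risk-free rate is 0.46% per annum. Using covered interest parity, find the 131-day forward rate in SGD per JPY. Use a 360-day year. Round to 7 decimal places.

0.0095978

T = 131/360 years.
JPY accumulates by (1 + 0.0999)^(131/360) = 1.0352565.
Growth of 1 SGD over T: (1 + 0.0046)^(131/360) = 1.0016714.
So F = 100.81 × 1.0352565 / 1.0016714 = 104.1901 (JPY/SGD).
Invert for SGD per JPY: 1 / 104.1901 = 0.0095978.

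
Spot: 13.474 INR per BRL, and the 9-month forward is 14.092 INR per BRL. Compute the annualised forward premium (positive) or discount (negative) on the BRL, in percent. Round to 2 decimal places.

+6.12%

T = 9/12 years.
BRL trades forward at +4.58661% vs spot over the period.
×(1/T) gives 6.12% p.a.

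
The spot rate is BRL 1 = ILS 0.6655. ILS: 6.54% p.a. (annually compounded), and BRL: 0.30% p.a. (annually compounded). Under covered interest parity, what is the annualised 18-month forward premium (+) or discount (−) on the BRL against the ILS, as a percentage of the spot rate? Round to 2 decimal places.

+6.32%

T = 18/12 years.
F = S · g_ILS/g_BRL = 0.6655 × 1.0996869/1.0045034 = 0.7285606.
(F − S)/S ÷ T = (0.7285606 − 0.6655)/0.6655/(18/12) = 0.063171 → 6.32%.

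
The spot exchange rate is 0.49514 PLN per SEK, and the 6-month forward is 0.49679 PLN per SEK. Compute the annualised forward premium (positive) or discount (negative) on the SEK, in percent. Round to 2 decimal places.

+0.67%

T = 6/12 years.
Period premium: (0.49679 − 0.49514)/0.49514 = 0.0033324.
Per annum: 0.0033324 / (6/12) = 0.006665 = 0.67%.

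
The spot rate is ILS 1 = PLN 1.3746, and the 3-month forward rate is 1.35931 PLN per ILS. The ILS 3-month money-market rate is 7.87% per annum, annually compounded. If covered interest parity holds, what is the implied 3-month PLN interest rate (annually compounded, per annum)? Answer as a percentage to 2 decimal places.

T = 3/12 years.
F/S = 1.35931/1.3746 = 0.9888768 = (growth of PLN) / (growth of ILS).
The ILS side grows by (1 + 0.0787)^(3/12) = 1.0191196.
So the PLN growth factor = 1.0077837.
r = 1.0077837^(12/3) − 1 = 0.031500 → 3.15%.

3.15%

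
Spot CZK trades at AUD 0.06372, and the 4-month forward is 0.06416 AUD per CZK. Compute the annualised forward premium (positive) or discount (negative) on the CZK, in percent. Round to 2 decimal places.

+2.07%

T = 4/12 years.
CZK trades forward at +0.69052% vs spot over the period.
×(1/T) gives 2.07% p.a.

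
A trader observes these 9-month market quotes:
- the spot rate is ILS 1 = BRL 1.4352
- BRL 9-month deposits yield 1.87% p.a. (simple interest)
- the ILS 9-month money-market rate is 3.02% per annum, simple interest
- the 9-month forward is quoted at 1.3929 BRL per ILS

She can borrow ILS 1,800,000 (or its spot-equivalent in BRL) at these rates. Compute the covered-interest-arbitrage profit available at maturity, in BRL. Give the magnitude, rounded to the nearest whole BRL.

BRL 55,583

T = 9/12 years.
Invest the ILS and cover forward: 1,800,000 × 1.022650 × 1.3929 = BRL 2,564,008.53.
Convert at spot and invest in BRL: 1,800,000 × 1.4352 × 1.014025 = BRL 2,619,591.62.
The quoted forward undervalues ILS, so borrow ILS, convert to BRL at spot, deposit the BRL at 1.87%, and buy ILS forward at 1.3929 to cover the loan.
Arbitrage profit = |2,564,008.53 − 2,619,591.62| = BRL 55,583.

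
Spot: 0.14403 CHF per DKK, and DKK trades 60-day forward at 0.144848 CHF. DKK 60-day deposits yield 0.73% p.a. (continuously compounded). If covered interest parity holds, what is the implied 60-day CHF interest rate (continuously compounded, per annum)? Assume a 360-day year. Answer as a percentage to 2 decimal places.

T = 60/360 years.
F/S = 0.144848/0.14403 = 1.0056794 = (growth of CHF) / (growth of DKK).
DKK growth factor: e^(0.0073×60/360) = 1.0012174.
So the CHF growth factor = 1.0069037.
r = ln(1.0069037)/(60/360) = 0.041280 → 4.13%.

4.13%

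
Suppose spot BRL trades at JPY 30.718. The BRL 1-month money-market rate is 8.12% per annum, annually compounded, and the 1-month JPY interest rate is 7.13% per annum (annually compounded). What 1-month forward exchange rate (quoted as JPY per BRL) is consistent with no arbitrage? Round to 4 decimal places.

T = 1/12 years.
Growth of 1 JPY over T: (1 + 0.0713)^(1/12) = 1.00575591.
BRL accumulates by (1 + 0.0812)^(1/12) = 1.00652717.
So F = 30.718 × 1.00575591 / 1.00652717 = 30.694462 (JPY/BRL).

30.6945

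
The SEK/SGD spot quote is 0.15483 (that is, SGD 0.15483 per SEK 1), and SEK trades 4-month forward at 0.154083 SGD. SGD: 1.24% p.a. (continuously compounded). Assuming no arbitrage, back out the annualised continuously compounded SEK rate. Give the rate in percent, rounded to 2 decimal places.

2.69%

T = 4/12 years.
CIP gives F = S · g_SGD/g_SEK, so g_SGD/g_SEK = 0.154083/0.15483 = 0.9951754.
SGD growth factor: e^(0.0124×4/12) = 1.0041419.
So the SEK growth factor = 1.009010.
r = ln(1.009010)/(4/12) = 0.026909 → 2.69%.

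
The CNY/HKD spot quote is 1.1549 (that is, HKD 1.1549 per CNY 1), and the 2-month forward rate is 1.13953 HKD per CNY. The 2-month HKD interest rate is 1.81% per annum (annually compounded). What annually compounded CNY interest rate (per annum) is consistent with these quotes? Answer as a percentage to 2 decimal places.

10.33%

T = 2/12 years.
CIP gives F = S · g_HKD/g_CNY, so g_HKD/g_CNY = 1.13953/1.1549 = 0.9866915.
The HKD side grows by (1 + 0.0181)^(2/12) = 1.0029942.
That pins the CNY growth at 1.0165226.
Annualise: 1.0165226^(12/2) − 1 = 0.103322 = 10.33%.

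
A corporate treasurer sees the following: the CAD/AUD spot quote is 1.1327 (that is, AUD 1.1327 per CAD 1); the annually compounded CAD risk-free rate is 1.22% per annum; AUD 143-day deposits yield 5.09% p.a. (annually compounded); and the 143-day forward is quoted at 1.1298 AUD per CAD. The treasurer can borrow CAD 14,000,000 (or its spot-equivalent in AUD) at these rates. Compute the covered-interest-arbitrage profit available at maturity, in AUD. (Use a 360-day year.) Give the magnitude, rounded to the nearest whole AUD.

AUD 280,062

T = 143/360 years.
Invest the CAD and cover forward: 14,000,000 × 1.0048284075 × 1.1298 = AUD 15,893,571.89.
Convert at spot and invest in AUD: 14,000,000 × 1.1327 × 1.0199166087 = AUD 16,173,633.60.
The quoted forward undervalues CAD, so borrow CAD, convert to AUD at spot, deposit the AUD at 5.09%, and buy CAD forward at 1.1298 to cover the loan.
Profit = 16,173,633.60 − 15,893,571.89 = AUD 280,062.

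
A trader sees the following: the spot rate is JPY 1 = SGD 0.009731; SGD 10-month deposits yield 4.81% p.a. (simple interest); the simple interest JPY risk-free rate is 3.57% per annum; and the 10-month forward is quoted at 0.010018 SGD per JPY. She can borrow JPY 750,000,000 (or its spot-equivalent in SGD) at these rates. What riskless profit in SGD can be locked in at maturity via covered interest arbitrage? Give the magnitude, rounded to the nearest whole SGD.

SGD 146,238

T = 10/12 years.
Keep in JPY, deliver into the forward: 750,000,000·1.029750·0.010018 = SGD 7,737,026.63.
Swap to SGD now, deposit: 750,000,000·0.009731·1.040083333 = SGD 7,590,788.19.
The quoted forward overvalues JPY, so borrow SGD, buy JPY at spot, deposit the JPY at 3.57%, and sell the proceeds forward at 0.010018.
The gap between the two covered legs is SGD 146,238.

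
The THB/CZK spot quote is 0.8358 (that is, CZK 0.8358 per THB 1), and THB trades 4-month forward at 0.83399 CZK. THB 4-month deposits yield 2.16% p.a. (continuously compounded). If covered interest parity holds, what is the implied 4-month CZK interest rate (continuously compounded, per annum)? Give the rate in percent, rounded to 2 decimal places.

1.51%

T = 4/12 years.
By CIP, F/S equals the CZK-to-THB growth ratio: 0.83399/0.8358 = 0.9978344.
THB growth factor: e^(0.0216×4/12) = 1.007226.
Hence g_CZK = 1.0050448.
Take logs: ln 1.0050448 / (4/12) = 0.015096, so 1.51%.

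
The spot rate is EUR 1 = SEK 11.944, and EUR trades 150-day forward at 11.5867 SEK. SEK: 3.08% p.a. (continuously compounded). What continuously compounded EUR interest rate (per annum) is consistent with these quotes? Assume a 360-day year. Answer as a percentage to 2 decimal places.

10.37%

T = 150/360 years.
F/S = 11.5867/11.944 = 0.9700854 = (growth of SEK) / (growth of EUR).
SEK growth factor: e^(0.0308×150/360) = 1.012916.
So the EUR growth factor = 1.0441514.
r = ln(1.0441514)/(150/360) = 0.103691 → 10.37%.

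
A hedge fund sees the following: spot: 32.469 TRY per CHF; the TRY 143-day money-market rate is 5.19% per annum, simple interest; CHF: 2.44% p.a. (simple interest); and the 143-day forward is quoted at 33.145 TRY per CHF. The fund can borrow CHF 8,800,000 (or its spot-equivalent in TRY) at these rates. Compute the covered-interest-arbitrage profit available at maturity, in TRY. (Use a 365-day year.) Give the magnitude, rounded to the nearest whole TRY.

T = 143/365 years.
Keep in CHF, deliver into the forward: 8,800,000·1.00955945205·33.145 = TRY 294,464,262.74.
Swap to TRY now, deposit: 8,800,000·32.469·1.02033342466 = TRY 291,537,012.49.
The quoted forward overvalues CHF, so borrow TRY, buy CHF at spot, deposit the CHF at 2.44%, and sell the proceeds forward at 33.145.
Profit = 294,464,262.74 − 291,537,012.49 = TRY 2,927,250.

TRY 2,927,250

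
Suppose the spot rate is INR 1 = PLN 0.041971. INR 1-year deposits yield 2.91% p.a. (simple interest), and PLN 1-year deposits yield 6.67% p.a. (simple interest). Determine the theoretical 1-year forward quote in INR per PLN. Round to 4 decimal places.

T = 1 year.
Growth of 1 PLN over T: 1 + 0.0667×1 = 1.066700.
INR growth factor: 1 + 0.0291×1 = 1.029100.
CIP: F = S · (grow PLN)/(grow INR) = 0.041971 × 1.066700/1.029100 = 0.043504485 PLN per INR.
Invert for INR per PLN: 1 / 0.043504485 = 22.9861.

22.9861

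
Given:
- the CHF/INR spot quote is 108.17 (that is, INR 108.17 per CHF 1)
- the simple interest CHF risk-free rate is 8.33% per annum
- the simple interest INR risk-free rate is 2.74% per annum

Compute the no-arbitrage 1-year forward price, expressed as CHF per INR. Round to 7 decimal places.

0.0097477

T = 1 year.
INR accumulates by 1 + 0.0274×1 = 1.027400.
CHF growth factor: 1 + 0.0833×1 = 1.083300.
So F = 108.17 × 1.027400 / 1.083300 = 102.5883 (INR/CHF).
Quoted the other way: 1/102.5883 = 0.0097477 CHF per INR.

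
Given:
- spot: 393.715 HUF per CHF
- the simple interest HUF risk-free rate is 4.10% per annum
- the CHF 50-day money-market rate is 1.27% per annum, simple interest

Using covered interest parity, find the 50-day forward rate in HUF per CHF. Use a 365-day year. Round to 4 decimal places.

T = 50/365 years.
HUF growth factor: 1 + 0.0410×50/365 = 1.005616438.
CHF growth factor: 1 + 0.0127×50/365 = 1.001739726.
CIP: F = S · (grow HUF)/(grow CHF) = 393.715 × 1.005616438/1.001739726 = 395.238669 HUF per CHF.

395.2387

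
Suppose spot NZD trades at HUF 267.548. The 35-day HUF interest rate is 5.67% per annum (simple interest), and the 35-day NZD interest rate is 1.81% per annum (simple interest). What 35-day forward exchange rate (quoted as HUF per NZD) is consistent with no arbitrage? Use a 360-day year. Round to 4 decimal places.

T = 35/360 years.
Growth of 1 HUF over T: 1 + 0.0567×35/360 = 1.0055125.
NZD growth factor: 1 + 0.0181×35/360 = 1.001759722.
CIP: F = S · (grow HUF)/(grow NZD) = 267.548 × 1.0055125/1.001759722 = 268.550285 HUF per NZD.

268.5503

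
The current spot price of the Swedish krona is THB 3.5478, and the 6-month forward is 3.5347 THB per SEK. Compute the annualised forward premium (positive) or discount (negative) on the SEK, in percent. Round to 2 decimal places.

-0.74%

T = 6/12 years.
Period premium: (3.5347 − 3.5478)/3.5478 = -0.0036924.
Per annum: -0.0036924 / (6/12) = -0.007385 = -0.74%.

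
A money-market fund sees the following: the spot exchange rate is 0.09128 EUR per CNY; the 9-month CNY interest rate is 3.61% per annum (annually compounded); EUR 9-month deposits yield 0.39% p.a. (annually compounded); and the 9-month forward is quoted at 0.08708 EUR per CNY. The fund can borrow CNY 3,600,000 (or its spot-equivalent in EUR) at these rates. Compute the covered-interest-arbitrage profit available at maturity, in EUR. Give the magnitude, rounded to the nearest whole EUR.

T = 9/12 years.
Keep in CNY, deliver into the forward: 3,600,000·1.02695463·0.08708 = EUR 321,937.95.
Swap to EUR now, deposit: 3,600,000·0.09128·1.00292358 = EUR 329,568.71.
The quoted forward undervalues CNY, so borrow CNY, convert to EUR at spot, deposit the EUR at 0.39%, and buy CNY forward at 0.08708 to cover the loan.
Arbitrage profit = |321,937.95 − 329,568.71| = EUR 7,631.

EUR 7,631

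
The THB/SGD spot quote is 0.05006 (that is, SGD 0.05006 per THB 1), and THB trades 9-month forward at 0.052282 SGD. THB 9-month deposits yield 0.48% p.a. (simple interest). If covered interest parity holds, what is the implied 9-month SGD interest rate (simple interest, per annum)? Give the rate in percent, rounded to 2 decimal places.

6.42%

T = 9/12 years.
By CIP, F/S equals the SGD-to-THB growth ratio: 0.052282/0.05006 = 1.0443867.
The THB side grows by 1 + 0.0048×9/12 = 1.003600.
That pins the SGD growth at 1.0481465.
(1.0481465 − 1)/T = 0.064195, i.e. 6.42%.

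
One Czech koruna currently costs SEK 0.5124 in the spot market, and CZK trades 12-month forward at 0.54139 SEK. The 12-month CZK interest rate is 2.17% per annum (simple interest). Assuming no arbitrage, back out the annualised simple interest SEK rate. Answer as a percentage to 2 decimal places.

7.95%

T = 1 year.
By CIP, F/S equals the SEK-to-CZK growth ratio: 0.54139/0.5124 = 1.0565769.
The CZK side grows by 1 + 0.0217×1 = 1.021700.
That pins the SEK growth at 1.0795046.
(1.0795046 − 1)/T = 0.079505, i.e. 7.95%.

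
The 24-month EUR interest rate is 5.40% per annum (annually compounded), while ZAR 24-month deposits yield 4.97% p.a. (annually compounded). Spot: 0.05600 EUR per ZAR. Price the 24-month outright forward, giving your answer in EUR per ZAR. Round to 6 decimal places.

T = 2 years.
Growth of 1 EUR over T: (1 + 0.0540)^2 = 1.110916.
ZAR growth factor: (1 + 0.0497)^2 = 1.1018701.
Forward (EUR per ZAR) = 0.056 × 1.110916 / 1.1018701 = 0.05645974.

0.056460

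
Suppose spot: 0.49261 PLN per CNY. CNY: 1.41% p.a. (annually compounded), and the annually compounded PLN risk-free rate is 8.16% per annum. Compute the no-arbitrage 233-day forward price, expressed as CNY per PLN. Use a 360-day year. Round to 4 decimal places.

T = 233/360 years.
PLN growth factor: (1 + 0.0816)^(233/360) = 1.0520799.
CNY accumulates by (1 + 0.0141)^(233/360) = 1.0091033.
CIP: F = S · (grow PLN)/(grow CNY) = 0.49261 × 1.0520799/1.0091033 = 0.5135897 PLN per CNY.
Quoted the other way: 1/0.5135897 = 1.9471 CNY per PLN.

1.9471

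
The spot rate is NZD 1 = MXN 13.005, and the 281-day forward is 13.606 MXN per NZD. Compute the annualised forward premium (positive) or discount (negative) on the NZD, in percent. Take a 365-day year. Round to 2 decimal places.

T = 281/365 years.
NZD trades forward at +4.62130% vs spot over the period.
Annualise by dividing by T: 0.0462130 / (281/365) = 0.060028 → 6.00%.

+6.00%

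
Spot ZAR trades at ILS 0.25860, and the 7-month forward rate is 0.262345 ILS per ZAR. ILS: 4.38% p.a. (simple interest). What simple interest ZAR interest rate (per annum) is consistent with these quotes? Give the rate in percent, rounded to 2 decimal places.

1.87%

T = 7/12 years.
CIP gives F = S · g_ILS/g_ZAR, so g_ILS/g_ZAR = 0.262345/0.2586 = 1.0144818.
The ILS side grows by 1 + 0.0438×7/12 = 1.025550.
Hence g_ZAR = 1.0109102.
(1.0109102 − 1)/T = 0.018703, i.e. 1.87%.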